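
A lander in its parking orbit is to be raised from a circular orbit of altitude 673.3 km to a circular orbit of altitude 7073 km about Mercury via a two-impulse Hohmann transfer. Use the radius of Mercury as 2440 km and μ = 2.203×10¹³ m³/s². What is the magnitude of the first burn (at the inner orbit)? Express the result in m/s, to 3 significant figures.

Δv ≈ 605 m/s

r₁ = 2440 + 673.3 = 3113.3 km = 3.1133×10⁶ m.
r₂ = 2440 + 7073 = 9513.0 km = 9.5130×10⁶ m.
Transfer ellipse a_t = (r₁ + r₂)/2 = 6.313×10⁶ m.
At r₁: circular v_c1 = √(μ/r₁) = 2660 m/s; transfer-periherm v_p = √[μ(2/r₁ − 1/a_t)] = 3265 m/s.
Δv₁ = v_p − v_c1 = 605.3 m/s.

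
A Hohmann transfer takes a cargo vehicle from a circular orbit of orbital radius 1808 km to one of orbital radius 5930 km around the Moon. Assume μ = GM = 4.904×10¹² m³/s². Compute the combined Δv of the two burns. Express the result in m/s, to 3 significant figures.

Δv_total ≈ 680 m/s

r₁ = 1808 km = 1.808×10⁶ m.
r₂ = 5930 km = 5.930×10⁶ m.
Transfer ellipse a_t = (r₁ + r₂)/2 = 3.869×10⁶ m.
At r₁: circular v_c1 = √(μ/r₁) = 1647 m/s; transfer-perilune v_p = √[μ(2/r₁ − 1/a_t)] = 2039 m/s.
Δv₁ = v_p − v_c1 = 392.0 m/s.
At r₂: circular v_c2 = √(μ/r₂) = 909.4 m/s; transfer-apolune v_a = √[μ(2/r₂ − 1/a_t)] = 621.7 m/s.
Δv₂ = v_c2 − v_a = 287.7 m/s.
Total Δv = Δv₁ + Δv₂ = 679.7 m/s.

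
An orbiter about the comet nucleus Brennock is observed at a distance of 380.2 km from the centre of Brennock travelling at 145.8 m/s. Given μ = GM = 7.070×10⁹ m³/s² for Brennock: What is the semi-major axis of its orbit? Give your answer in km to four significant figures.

r = 3.802×10⁵ m.
Vis-viva rearranged: 1/a = 2/r − v²/μ = 5.260×10⁻⁶ − 3.007×10⁻⁶ = 2.254×10⁻⁶ m⁻¹.
a = 4.437×10⁵ m = 443.72 km.

a ≈ 443.7 km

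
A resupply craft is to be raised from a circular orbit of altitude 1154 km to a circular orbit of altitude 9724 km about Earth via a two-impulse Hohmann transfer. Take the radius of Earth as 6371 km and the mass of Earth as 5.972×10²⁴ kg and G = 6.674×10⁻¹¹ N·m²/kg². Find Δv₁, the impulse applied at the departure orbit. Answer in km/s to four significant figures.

Δv ≈ 1.218 km/s

μ = GM = 6.674×10⁻¹¹ × 5.972×10²⁴ = 3.986×10¹⁴ m³/s².
r₁ = 6371 + 1154 = 7525.0 km = 7.5250×10⁶ m.
r₂ = 6371 + 9724 = 16095 km = 1.6095×10⁷ m.
Transfer ellipse a_t = (r₁ + r₂)/2 = 1.181×10⁷ m.
At r₁: circular v_c1 = √(μ/r₁) = 7278 m/s; transfer-perigee v_p = √[μ(2/r₁ − 1/a_t)] = 8496 m/s.
Δv₁ = v_p − v_c1 = 1218 m/s.
= 1.218 km/s.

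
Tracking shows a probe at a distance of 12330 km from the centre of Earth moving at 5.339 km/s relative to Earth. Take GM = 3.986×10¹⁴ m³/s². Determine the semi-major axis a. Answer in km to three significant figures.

a ≈ 11000 km

r = 1.233×10⁷ m.
Vis-viva rearranged: 1/a = 2/r − v²/μ = 1.622×10⁻⁷ − 7.151×10⁻⁸ = 9.069×10⁻⁸ m⁻¹.
a = 1.103×10⁷ m = 11026 km.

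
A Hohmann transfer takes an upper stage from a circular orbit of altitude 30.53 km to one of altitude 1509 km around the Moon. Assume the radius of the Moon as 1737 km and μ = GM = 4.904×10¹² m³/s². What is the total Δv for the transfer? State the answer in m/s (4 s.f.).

r₁ = 1737 + 30.53 = 1767.5 km = 1.7675×10⁶ m.
r₂ = 1737 + 1509 = 3246.0 km = 3.2460×10⁶ m.
Transfer ellipse a_t = (r₁ + r₂)/2 = 2.507×10⁶ m.
At r₁: circular v_c1 = √(μ/r₁) = 1666 m/s; transfer-perilune v_p = √[μ(2/r₁ − 1/a_t)] = 1895 m/s.
Δv₁ = v_p − v_c1 = 229.8 m/s.
At r₂: circular v_c2 = √(μ/r₂) = 1229 m/s; transfer-apolune v_a = √[μ(2/r₂ − 1/a_t)] = 1032 m/s.
Δv₂ = v_c2 − v_a = 197.0 m/s.
Total Δv = Δv₁ + Δv₂ = 426.8 m/s.

Δv_total ≈ 426.8 m/s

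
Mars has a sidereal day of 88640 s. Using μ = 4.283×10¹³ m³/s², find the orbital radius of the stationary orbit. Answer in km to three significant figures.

r_sync ≈ 20400 km

A synchronous orbit has period T, so by Kepler's third law a = (μT²/4π²)^(1/3).
μT²/4π² = 4.283×10¹³ × (8.864×10⁴)² / 39.48 = 8.524×10²¹ m³.
a = 2.043×10⁷ m = 20428 km.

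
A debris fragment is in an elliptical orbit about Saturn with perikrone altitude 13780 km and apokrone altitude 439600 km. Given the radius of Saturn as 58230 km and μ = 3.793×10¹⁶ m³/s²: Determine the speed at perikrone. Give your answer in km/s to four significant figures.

r_p = 58230 + 13780 = 72010 km = 7.2010×10⁷ m.
r_a = 58230 + 439600 = 497830 km = 4.9783×10⁸ m.
Semi-major axis a = (r_p + r_a)/2 = 2.8492×10⁵ km = 2.849×10⁸ m.
Vis-viva: v² = μ(2/r − 1/a) = 3.793×10¹⁶ × (2.777×10⁻⁸ − 3.510×10⁻⁹) = 9.203×10⁸ m²/s².
v = 30340 m/s = 30.34 km/s.

v ≈ 30.34 km/s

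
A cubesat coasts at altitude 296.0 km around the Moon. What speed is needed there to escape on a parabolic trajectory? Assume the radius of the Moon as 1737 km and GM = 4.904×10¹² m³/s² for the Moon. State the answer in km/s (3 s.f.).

r = 1737 + 296.0 = 2033.0 km = 2.0330×10⁶ m.
Escape speed v_esc = √(2μ/r) = √(2 × 4.904×10¹² / 2.033×10⁶) = √(4.824×10⁶) = 2196 m/s.
= 2.196 km/s.

v_esc ≈ 2.20 km/s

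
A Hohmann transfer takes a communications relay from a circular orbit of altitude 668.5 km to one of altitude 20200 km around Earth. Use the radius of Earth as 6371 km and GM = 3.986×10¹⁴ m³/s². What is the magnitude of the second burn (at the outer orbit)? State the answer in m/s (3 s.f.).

Δv ≈ 1370 m/s

r₁ = 6371 + 668.5 = 7039.5 km = 7.0395×10⁶ m.
r₂ = 6371 + 20200 = 26571 km = 2.6571×10⁷ m.
Transfer ellipse a_t = (r₁ + r₂)/2 = 1.681×10⁷ m.
At r₁: circular v_c1 = √(μ/r₁) = 7525 m/s; transfer-perigee v_p = √[μ(2/r₁ − 1/a_t)] = 9462 m/s.
At r₂: circular v_c2 = √(μ/r₂) = 3873 m/s; transfer-apogee v_a = √[μ(2/r₂ − 1/a_t)] = 2507 m/s.
Δv₂ = v_c2 − v_a = 1366 m/s.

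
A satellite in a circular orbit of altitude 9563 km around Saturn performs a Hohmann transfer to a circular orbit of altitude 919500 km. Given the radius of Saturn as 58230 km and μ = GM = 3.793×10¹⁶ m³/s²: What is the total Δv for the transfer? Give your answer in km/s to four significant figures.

Δv_total ≈ 12.68 km/s

r₁ = 58230 + 9563 = 67793 km = 6.7793×10⁷ m.
r₂ = 58230 + 919500 = 977730 km = 9.7773×10⁸ m.
Transfer ellipse a_t = (r₁ + r₂)/2 = 5.228×10⁸ m.
At r₁: circular v_c1 = √(μ/r₁) = 23650 m/s; transfer-perikrone v_p = √[μ(2/r₁ − 1/a_t)] = 32350 m/s.
Δv₁ = v_p − v_c1 = 8695 m/s.
At r₂: circular v_c2 = √(μ/r₂) = 6228 m/s; transfer-apokrone v_a = √[μ(2/r₂ − 1/a_t)] = 2243 m/s.
Δv₂ = v_c2 − v_a = 3986 m/s.
Total Δv = Δv₁ + Δv₂ = 12680 m/s = 12.68 km/s.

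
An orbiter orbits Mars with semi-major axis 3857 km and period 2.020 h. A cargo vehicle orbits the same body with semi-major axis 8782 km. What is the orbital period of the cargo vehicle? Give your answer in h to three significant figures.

Kepler's third law: T² ∝ a³, so T₂ = T₁ (a₂/a₁)^(3/2).
a₂/a₁ = 2.277, (a₂/a₁)^(3/2) = 3.436.
T₂ = 2.020 × 3.436 = 6.940 h.

T₂ ≈ 6.94 h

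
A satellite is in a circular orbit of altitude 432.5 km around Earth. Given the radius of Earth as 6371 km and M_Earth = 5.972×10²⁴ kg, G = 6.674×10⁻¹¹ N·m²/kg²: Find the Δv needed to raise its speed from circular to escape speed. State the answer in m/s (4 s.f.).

Δv ≈ 3170 m/s

μ = GM = 6.674×10⁻¹¹ × 5.972×10²⁴ = 3.986×10¹⁴ m³/s².
r = 6371 + 432.5 = 6803.5 km = 6.8035×10⁶ m.
Circular speed v_c = √(μ/r) = 7654 m/s.
Escape speed v_esc = √(2μ/r) = √2 × v_c = 10820 m/s.
Δv = v_esc − v_c = 3170 m/s.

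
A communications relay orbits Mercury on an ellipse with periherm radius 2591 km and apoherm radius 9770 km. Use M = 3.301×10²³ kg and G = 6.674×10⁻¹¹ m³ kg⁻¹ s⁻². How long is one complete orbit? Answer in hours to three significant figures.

μ = GM = 6.674×10⁻¹¹ × 3.301×10²³ = 2.203×10¹³ m³/s².
Semi-major axis a = (r_p + r_a)/2 = (2591.0 + 9770.0)/2 = 6180.5 km = 6.180×10⁶ m.
By Kepler's third law T = 2π√(a³/μ) = 2π × 3.274×10³ = 2.057×10⁴ s.
= 5.713 hours.

T ≈ 5.71 hours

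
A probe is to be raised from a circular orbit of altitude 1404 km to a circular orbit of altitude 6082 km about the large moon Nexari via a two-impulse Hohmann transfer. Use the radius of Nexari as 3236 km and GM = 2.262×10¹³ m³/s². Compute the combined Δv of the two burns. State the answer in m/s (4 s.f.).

r₁ = 3236 + 1404 = 4640.0 km = 4.6400×10⁶ m.
r₂ = 3236 + 6082 = 9318.0 km = 9.3180×10⁶ m.
Transfer ellipse a_t = (r₁ + r₂)/2 = 6.979×10⁶ m.
At r₁: circular v_c1 = √(μ/r₁) = 2208 m/s; transfer-periapsis v_p = √[μ(2/r₁ − 1/a_t)] = 2551 m/s.
Δv₁ = v_p − v_c1 = 343.3 m/s.
At r₂: circular v_c2 = √(μ/r₂) = 1558 m/s; transfer-apoapsis v_a = √[μ(2/r₂ − 1/a_t)] = 1270 m/s.
Δv₂ = v_c2 − v_a = 287.6 m/s.
Total Δv = Δv₁ + Δv₂ = 630.9 m/s.

Δv_total ≈ 630.9 m/s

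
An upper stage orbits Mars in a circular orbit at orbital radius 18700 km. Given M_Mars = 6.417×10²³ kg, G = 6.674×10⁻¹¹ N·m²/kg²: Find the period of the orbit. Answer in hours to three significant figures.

T ≈ 21.6 hours

μ = GM = 6.674×10⁻¹¹ × 6.417×10²³ = 4.283×10¹³ m³/s².
r = 18700 km = 1.870×10⁷ m.
Kepler's third law: T = 2π√(r³/μ) = 2π√((1.870×10⁷)³ / 4.283×10¹³).
r³/μ = 1.527×10⁸ s², so T = 2π × 1.236×10⁴ = 7.764×10⁴ s.
Converting: 7.764×10⁴ s ÷ 3600 = 21.57 hours.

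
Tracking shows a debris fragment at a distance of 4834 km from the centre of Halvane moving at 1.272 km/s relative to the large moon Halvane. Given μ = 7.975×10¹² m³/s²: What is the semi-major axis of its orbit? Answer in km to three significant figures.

r = 4.834×10⁶ m.
Vis-viva rearranged: 1/a = 2/r − v²/μ = 4.137×10⁻⁷ − 2.029×10⁻⁷ = 2.109×10⁻⁷ m⁻¹.
a = 4.743×10⁶ m = 4742.6 km.

a ≈ 4740 km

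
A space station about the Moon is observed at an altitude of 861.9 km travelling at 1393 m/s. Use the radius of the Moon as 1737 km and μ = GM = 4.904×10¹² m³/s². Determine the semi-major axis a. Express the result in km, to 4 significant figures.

a ≈ 2675 km

r = 1737 + 861.9 = 2598.9 km = 2.599×10⁶ m.
Specific orbital energy ε = v²/2 − μ/r = (1393)²/2 − 4.904×10¹²/2.599×10⁶ = -9.167×10⁵ J/kg.
Since ε = −μ/(2a), a = −μ/(2ε) = 2.675×10⁶ m = 2674.7 km.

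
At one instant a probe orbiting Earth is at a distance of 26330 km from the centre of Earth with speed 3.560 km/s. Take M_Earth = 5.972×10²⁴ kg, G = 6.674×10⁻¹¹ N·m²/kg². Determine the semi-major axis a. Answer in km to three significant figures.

μ = GM = 6.674×10⁻¹¹ × 5.972×10²⁴ = 3.986×10¹⁴ m³/s².
r = 2.633×10⁷ m.
Specific orbital energy ε = v²/2 − μ/r = (3560)²/2 − 3.986×10¹⁴/2.633×10⁷ = -8.801×10⁶ J/kg.
Since ε = −μ/(2a), a = −μ/(2ε) = 2.264×10⁷ m = 22644 km.

a ≈ 22600 km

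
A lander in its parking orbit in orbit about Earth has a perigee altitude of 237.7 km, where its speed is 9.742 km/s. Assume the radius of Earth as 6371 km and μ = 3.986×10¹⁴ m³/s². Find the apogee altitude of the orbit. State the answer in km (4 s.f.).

r_p = 6371 + 237.7 = 6608.7 km = 6.609×10⁶ m.
Specific energy ε = v²/2 − μ/r = -1.286×10⁷ J/kg, so a = −μ/(2ε) = 1.550×10⁷ m.
The apsides satisfy r_p + r_a = 2a, so the apogee radius is 2a − r_p = 2.438×10⁷ m = 24384 km.
Apogee altitude = 24384 − 6371 = 18013 km.

apogee altitude ≈ 18010 km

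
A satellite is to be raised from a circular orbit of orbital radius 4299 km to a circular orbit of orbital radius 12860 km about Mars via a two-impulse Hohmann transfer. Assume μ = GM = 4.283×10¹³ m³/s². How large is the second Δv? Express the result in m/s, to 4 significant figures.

r₁ = 4299 km = 4.299×10⁶ m.
r₂ = 12860 km = 1.286×10⁷ m.
Transfer ellipse a_t = (r₁ + r₂)/2 = 8.580×10⁶ m.
At r₁: circular v_c1 = √(μ/r₁) = 3156 m/s; transfer-periapsis v_p = √[μ(2/r₁ − 1/a_t)] = 3864 m/s.
At r₂: circular v_c2 = √(μ/r₂) = 1825 m/s; transfer-apoapsis v_a = √[μ(2/r₂ − 1/a_t)] = 1292 m/s.
Δv₂ = v_c2 − v_a = 533.1 m/s.

Δv ≈ 533.1 m/s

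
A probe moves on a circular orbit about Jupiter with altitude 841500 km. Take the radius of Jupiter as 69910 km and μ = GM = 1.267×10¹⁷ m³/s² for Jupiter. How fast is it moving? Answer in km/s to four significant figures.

r = 69910 + 841500 = 911410 km = 9.1141×10⁸ m.
For a circular orbit v = √(μ/r) = √(1.267×10¹⁷ / 9.114×10⁸) = √(1.390×10⁸) = 11790 m/s.
That is 11.79 km/s.

v ≈ 11.79 km/s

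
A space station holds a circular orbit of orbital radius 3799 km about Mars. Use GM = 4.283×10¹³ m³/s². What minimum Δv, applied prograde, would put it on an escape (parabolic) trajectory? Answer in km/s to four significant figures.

r = 3799 km = 3.799×10⁶ m.
Circular speed v_c = √(μ/r) = 3358 m/s.
Escape speed v_esc = √(2μ/r) = √2 × v_c = 4748 m/s.
Δv = v_esc − v_c = 1391 m/s = 1.391 km/s.

Δv ≈ 1.391 km/s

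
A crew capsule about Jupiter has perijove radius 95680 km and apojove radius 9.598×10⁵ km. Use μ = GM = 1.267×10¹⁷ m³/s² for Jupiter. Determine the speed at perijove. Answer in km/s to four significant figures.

Semi-major axis a = (r_p + r_a)/2 = 5.2774×10⁵ km = 5.277×10⁸ m.
Vis-viva: v² = μ(2/r − 1/a) = 1.267×10¹⁷ × (2.090×10⁻⁸ − 1.895×10⁻⁹) = 2.408×10⁹ m²/s².
v = 49070 m/s = 49.07 km/s.

v ≈ 49.07 km/s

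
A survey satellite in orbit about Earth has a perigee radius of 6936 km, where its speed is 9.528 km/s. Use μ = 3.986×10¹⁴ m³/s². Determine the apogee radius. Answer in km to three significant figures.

apogee radius ≈ 26100 km

r_p = 6.936×10⁶ m.
Specific energy ε = v²/2 − μ/r = -1.208×10⁷ J/kg, so a = −μ/(2ε) = 1.650×10⁷ m.
The apsides satisfy r_p + r_a = 2a, so the apogee radius is 2a − r_p = 2.607×10⁷ m = 26069 km.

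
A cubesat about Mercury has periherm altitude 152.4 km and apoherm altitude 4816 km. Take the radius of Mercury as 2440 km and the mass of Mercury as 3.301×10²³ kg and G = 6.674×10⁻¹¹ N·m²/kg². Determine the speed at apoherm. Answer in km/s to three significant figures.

v ≈ 1.26 km/s

μ = GM = 6.674×10⁻¹¹ × 3.301×10²³ = 2.203×10¹³ m³/s².
r_p = 2440 + 152.4 = 2592.4 km = 2.5924×10⁶ m.
r_a = 2440 + 4816 = 7256.0 km = 7.2560×10⁶ m.
Semi-major axis a = (r_p + r_a)/2 = 4924.2 km = 4.924×10⁶ m.
Vis-viva: v² = μ(2/r − 1/a) = 2.203×10¹³ × (2.756×10⁻⁷ − 2.031×10⁻⁷) = 1.598×10⁶ m²/s².
v = 1264 m/s = 1.264 km/s.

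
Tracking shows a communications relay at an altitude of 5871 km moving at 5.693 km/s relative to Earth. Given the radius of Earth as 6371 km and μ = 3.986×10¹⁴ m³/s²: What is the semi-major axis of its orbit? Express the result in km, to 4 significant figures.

a ≈ 12190 km

r = 6371 + 5871 = 12242 km = 1.224×10⁷ m.
Vis-viva rearranged: 1/a = 2/r − v²/μ = 1.634×10⁻⁷ − 8.131×10⁻⁸ = 8.206×10⁻⁸ m⁻¹.
a = 1.219×10⁷ m = 12186 km.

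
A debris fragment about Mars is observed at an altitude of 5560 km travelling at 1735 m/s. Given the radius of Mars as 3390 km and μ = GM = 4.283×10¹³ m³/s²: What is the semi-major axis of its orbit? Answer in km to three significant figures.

a ≈ 6530 km

r = 3390 + 5560 = 8950.0 km = 8.950×10⁶ m.
Specific orbital energy ε = v²/2 − μ/r = (1735)²/2 − 4.283×10¹³/8.950×10⁶ = -3.280×10⁶ J/kg.
Since ε = −μ/(2a), a = −μ/(2ε) = 6.528×10⁶ m = 6528.2 km.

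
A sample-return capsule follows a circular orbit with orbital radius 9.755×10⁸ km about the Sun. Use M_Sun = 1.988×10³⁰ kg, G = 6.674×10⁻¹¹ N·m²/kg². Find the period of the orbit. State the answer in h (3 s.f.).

T ≈ 146000 h

μ = GM = 6.674×10⁻¹¹ × 1.988×10³⁰ = 1.327×10²⁰ m³/s².
r = 9.755×10⁸ km = 9.755×10¹¹ m.
Kepler's third law: T = 2π√(r³/μ) = 2π√((9.755×10¹¹)³ / 1.327×10²⁰).
r³/μ = 6.996×10¹⁵ s², so T = 2π × 8.364×10⁷ = 5.256×10⁸ s.
Converting: 5.256×10⁸ s ÷ 3600 = 1.460×10⁵ h.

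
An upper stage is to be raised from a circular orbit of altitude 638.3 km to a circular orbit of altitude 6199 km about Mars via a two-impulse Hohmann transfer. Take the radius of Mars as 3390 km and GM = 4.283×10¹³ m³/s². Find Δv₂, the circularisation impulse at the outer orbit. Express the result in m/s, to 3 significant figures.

Δv ≈ 488 m/s

r₁ = 3390 + 638.3 = 4028.3 km = 4.0283×10⁶ m.
r₂ = 3390 + 6199 = 9589.0 km = 9.5890×10⁶ m.
Transfer ellipse a_t = (r₁ + r₂)/2 = 6.809×10⁶ m.
At r₁: circular v_c1 = √(μ/r₁) = 3261 m/s; transfer-periapsis v_p = √[μ(2/r₁ − 1/a_t)] = 3870 m/s.
At r₂: circular v_c2 = √(μ/r₂) = 2113 m/s; transfer-apoapsis v_a = √[μ(2/r₂ − 1/a_t)] = 1626 m/s.
Δv₂ = v_c2 − v_a = 487.8 m/s.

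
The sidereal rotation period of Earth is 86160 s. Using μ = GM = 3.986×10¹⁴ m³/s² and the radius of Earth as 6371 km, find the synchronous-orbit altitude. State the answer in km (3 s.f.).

A synchronous orbit has period T, so by Kepler's third law a = (μT²/4π²)^(1/3).
μT²/4π² = 3.986×10¹⁴ × (8.616×10⁴)² / 39.48 = 7.495×10²² m³.
a = 4.216×10⁷ m = 42163 km.
Altitude h = a − R = 42163 − 6371 = 35792 km.

h_sync ≈ 35800 km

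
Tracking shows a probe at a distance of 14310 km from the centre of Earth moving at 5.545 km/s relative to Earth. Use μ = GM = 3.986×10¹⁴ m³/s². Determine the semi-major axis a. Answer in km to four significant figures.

a ≈ 15970 km

r = 1.431×10⁷ m.
Vis-viva rearranged: 1/a = 2/r − v²/μ = 1.398×10⁻⁷ − 7.714×10⁻⁸ = 6.262×10⁻⁸ m⁻¹.
a = 1.597×10⁷ m = 15968 km.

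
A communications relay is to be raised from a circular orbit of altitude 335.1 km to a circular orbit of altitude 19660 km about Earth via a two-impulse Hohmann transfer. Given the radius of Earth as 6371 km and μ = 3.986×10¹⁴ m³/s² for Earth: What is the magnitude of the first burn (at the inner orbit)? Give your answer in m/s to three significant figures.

r₁ = 6371 + 335.1 = 6706.1 km = 6.7061×10⁶ m.
r₂ = 6371 + 19660 = 26031 km = 2.6031×10⁷ m.
Transfer ellipse a_t = (r₁ + r₂)/2 = 1.637×10⁷ m.
At r₁: circular v_c1 = √(μ/r₁) = 7710 m/s; transfer-perigee v_p = √[μ(2/r₁ − 1/a_t)] = 9722 m/s.
Δv₁ = v_p − v_c1 = 2013 m/s.

Δv ≈ 2010 m/s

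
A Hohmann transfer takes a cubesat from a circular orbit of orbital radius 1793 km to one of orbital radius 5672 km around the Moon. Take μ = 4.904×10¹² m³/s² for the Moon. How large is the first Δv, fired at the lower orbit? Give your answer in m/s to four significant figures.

Δv ≈ 384.9 m/s

r₁ = 1793 km = 1.793×10⁶ m.
r₂ = 5672 km = 5.672×10⁶ m.
Transfer ellipse a_t = (r₁ + r₂)/2 = 3.732×10⁶ m.
At r₁: circular v_c1 = √(μ/r₁) = 1654 m/s; transfer-perilune v_p = √[μ(2/r₁ − 1/a_t)] = 2039 m/s.
Δv₁ = v_p − v_c1 = 384.9 m/s.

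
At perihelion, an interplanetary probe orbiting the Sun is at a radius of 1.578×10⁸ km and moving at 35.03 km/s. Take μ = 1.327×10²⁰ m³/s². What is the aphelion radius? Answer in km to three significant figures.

aphelion radius ≈ 4.26×10⁸ km

r_p = 1.578×10¹¹ m.
Specific energy ε = v²/2 − μ/r = -2.274×10⁸ J/kg, so a = −μ/(2ε) = 2.918×10¹¹ m.
The apsides satisfy r_p + r_a = 2a, so the aphelion radius is 2a − r_p = 4.258×10¹¹ m = 4.2579×10⁸ km.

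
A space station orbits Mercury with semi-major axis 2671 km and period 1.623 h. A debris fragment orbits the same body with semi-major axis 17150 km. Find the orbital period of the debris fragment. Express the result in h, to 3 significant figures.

T₂ ≈ 26.4 h

Kepler's third law: T² ∝ a³, so T₂ = T₁ (a₂/a₁)^(3/2).
a₂/a₁ = 6.421, (a₂/a₁)^(3/2) = 16.27.
T₂ = 1.623 × 16.27 = 26.41 h.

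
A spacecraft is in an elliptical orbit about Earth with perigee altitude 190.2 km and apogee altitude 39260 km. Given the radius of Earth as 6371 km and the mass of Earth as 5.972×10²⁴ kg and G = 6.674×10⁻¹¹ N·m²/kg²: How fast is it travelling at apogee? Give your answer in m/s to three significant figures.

v ≈ 1480 m/s

μ = GM = 6.674×10⁻¹¹ × 5.972×10²⁴ = 3.986×10¹⁴ m³/s².
r_p = 6371 + 190.2 = 6561.2 km = 6.5612×10⁶ m.
r_a = 6371 + 39260 = 45631 km = 4.5631×10⁷ m.
Semi-major axis a = (r_p + r_a)/2 = 26096 km = 2.610×10⁷ m.
Vis-viva: v² = μ(2/r − 1/a) = 3.986×10¹⁴ × (4.383×10⁻⁸ − 3.832×10⁻⁸) = 2.196×10⁶ m²/s².
v = 1482 m/s.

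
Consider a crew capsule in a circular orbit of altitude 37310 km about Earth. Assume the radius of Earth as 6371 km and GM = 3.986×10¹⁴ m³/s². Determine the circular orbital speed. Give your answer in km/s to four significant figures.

v ≈ 3.021 km/s

r = 6371 + 37310 = 43681 km = 4.3681×10⁷ m.
For a circular orbit v = √(μ/r) = √(3.986×10¹⁴ / 4.368×10⁷) = √(9.125×10⁶) = 3021 m/s.
That is 3.021 km/s.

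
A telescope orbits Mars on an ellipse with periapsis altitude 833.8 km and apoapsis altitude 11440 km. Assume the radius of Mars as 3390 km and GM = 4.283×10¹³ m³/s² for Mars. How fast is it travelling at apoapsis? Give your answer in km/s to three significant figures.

v ≈ 1.13 km/s

r_p = 3390 + 833.8 = 4223.8 km = 4.2238×10⁶ m.
r_a = 3390 + 11440 = 14830 km = 1.4830×10⁷ m.
Semi-major axis a = (r_p + r_a)/2 = 9526.9 km = 9.527×10⁶ m.
Vis-viva: v² = μ(2/r − 1/a) = 4.283×10¹³ × (1.349×10⁻⁷ − 1.050×10⁻⁷) = 1.280×10⁶ m²/s².
v = 1132 m/s = 1.132 km/s.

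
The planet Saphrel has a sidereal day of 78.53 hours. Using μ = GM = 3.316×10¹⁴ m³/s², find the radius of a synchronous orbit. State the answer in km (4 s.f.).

T = 78.53 hours = 2.827×10⁵ s.
A synchronous orbit has period T, so by Kepler's third law a = (μT²/4π²)^(1/3).
μT²/4π² = 3.316×10¹⁴ × (2.827×10⁵)² / 39.48 = 6.713×10²³ m³.
a = 8.756×10⁷ m = 87561 km.

r_sync ≈ 87560 km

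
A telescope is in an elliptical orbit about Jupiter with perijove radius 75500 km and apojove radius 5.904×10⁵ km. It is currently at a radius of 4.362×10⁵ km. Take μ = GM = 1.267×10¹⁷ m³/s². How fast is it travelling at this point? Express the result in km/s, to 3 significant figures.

v ≈ 14.2 km/s

Semi-major axis a = (r_p + r_a)/2 = 3.3295×10⁵ km = 3.330×10⁸ m.
Vis-viva: v² = μ(2/r − 1/a) = 1.267×10¹⁷ × (4.585×10⁻⁹ − 3.003×10⁻⁹) = 2.004×10⁸ m²/s².
v = 14160 m/s = 14.16 km/s.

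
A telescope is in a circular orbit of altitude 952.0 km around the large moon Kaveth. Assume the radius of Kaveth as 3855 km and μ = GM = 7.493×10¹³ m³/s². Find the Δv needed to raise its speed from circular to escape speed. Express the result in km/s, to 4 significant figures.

r = 3855 + 952.0 = 4807.0 km = 4.8070×10⁶ m.
Circular speed v_c = √(μ/r) = 3948 m/s.
Escape speed v_esc = √(2μ/r) = √2 × v_c = 5583 m/s.
Δv = v_esc − v_c = 1635 m/s = 1.635 km/s.

Δv ≈ 1.635 km/s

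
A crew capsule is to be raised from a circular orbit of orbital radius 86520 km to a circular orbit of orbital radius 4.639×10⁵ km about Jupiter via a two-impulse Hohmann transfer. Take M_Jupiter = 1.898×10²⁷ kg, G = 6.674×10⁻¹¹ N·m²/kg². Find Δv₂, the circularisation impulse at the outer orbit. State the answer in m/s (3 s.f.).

μ = GM = 6.674×10⁻¹¹ × 1.898×10²⁷ = 1.267×10¹⁷ m³/s².
r₁ = 86520 km = 8.652×10⁷ m.
r₂ = 4.639×10⁵ km = 4.639×10⁸ m.
Transfer ellipse a_t = (r₁ + r₂)/2 = 2.752×10⁸ m.
At r₁: circular v_c1 = √(μ/r₁) = 38260 m/s; transfer-perijove v_p = √[μ(2/r₁ − 1/a_t)] = 49680 m/s.
At r₂: circular v_c2 = √(μ/r₂) = 16520 m/s; transfer-apojove v_a = √[μ(2/r₂ − 1/a_t)] = 9265 m/s.
Δv₂ = v_c2 − v_a = 7259 m/s.

Δv ≈ 7260 m/s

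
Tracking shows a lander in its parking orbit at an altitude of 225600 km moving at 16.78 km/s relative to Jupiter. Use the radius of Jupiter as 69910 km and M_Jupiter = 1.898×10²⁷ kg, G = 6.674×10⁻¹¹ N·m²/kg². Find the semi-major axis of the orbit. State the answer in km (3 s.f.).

μ = GM = 6.674×10⁻¹¹ × 1.898×10²⁷ = 1.267×10¹⁷ m³/s².
r = 69910 + 225600 = 2.9551×10⁵ km = 2.955×10⁸ m.
Specific orbital energy ε = v²/2 − μ/r = (16780)²/2 − 1.267×10¹⁷/2.955×10⁸ = -2.879×10⁸ J/kg.
Since ε = −μ/(2a), a = −μ/(2ε) = 2.200×10⁸ m = 2.2001×10⁵ km.

a ≈ 2.20×10⁵ km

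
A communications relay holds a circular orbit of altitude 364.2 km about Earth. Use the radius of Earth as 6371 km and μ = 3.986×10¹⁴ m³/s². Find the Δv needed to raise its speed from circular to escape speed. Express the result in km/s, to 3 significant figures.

Δv ≈ 3.19 km/s

r = 6371 + 364.2 = 6735.2 km = 6.7352×10⁶ m.
Circular speed v_c = √(μ/r) = 7693 m/s.
Escape speed v_esc = √(2μ/r) = √2 × v_c = 10880 m/s.
Δv = v_esc − v_c = 3187 m/s = 3.187 km/s.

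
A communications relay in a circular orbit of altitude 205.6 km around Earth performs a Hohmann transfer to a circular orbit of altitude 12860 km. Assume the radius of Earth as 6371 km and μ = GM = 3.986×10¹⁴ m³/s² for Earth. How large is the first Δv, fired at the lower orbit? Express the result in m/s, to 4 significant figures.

Δv ≈ 1719 m/s

r₁ = 6371 + 205.6 = 6576.6 km = 6.5766×10⁶ m.
r₂ = 6371 + 12860 = 19231 km = 1.9231×10⁷ m.
Transfer ellipse a_t = (r₁ + r₂)/2 = 1.290×10⁷ m.
At r₁: circular v_c1 = √(μ/r₁) = 7785 m/s; transfer-perigee v_p = √[μ(2/r₁ − 1/a_t)] = 9504 m/s.
Δv₁ = v_p − v_c1 = 1719 m/s.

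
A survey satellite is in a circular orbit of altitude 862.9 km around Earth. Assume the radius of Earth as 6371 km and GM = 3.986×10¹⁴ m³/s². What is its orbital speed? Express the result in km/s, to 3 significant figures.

v ≈ 7.42 km/s

r = 6371 + 862.9 = 7233.9 km = 7.2339×10⁶ m.
For a circular orbit v = √(μ/r) = √(3.986×10¹⁴ / 7.234×10⁶) = √(5.510×10⁷) = 7423 m/s.
That is 7.423 km/s.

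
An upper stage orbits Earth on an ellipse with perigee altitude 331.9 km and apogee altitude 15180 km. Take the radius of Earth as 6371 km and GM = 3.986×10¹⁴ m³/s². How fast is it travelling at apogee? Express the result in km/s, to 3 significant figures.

v ≈ 2.96 km/s

r_p = 6371 + 331.9 = 6702.9 km = 6.7029×10⁶ m.
r_a = 6371 + 15180 = 21551 km = 2.1551×10⁷ m.
Semi-major axis a = (r_p + r_a)/2 = 14127 km = 1.413×10⁷ m.
Vis-viva: v² = μ(2/r − 1/a) = 3.986×10¹⁴ × (9.280×10⁻⁸ − 7.079×10⁻⁸) = 8.776×10⁶ m²/s².
v = 2962 m/s = 2.962 km/s.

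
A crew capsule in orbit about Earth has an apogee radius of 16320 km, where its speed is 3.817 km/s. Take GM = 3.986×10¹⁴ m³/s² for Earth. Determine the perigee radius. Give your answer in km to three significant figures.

r_a = 1.632×10⁷ m.
Specific energy ε = v²/2 − μ/r = -1.714×10⁷ J/kg, so a = −μ/(2ε) = 1.163×10⁷ m.
The apsides satisfy r_p + r_a = 2a, so the perigee radius is 2a − r_a = 6.937×10⁶ m = 6936.5 km.

perigee radius ≈ 6940 km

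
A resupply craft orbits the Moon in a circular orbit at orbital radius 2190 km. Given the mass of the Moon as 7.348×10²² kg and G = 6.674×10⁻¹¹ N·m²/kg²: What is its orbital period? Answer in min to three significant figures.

T ≈ 153 min

μ = GM = 6.674×10⁻¹¹ × 7.348×10²² = 4.904×10¹² m³/s².
r = 2190 km = 2.190×10⁶ m.
Kepler's third law: T = 2π√(r³/μ) = 2π√((2.190×10⁶)³ / 4.904×10¹²).
r³/μ = 2.142×10⁶ s², so T = 2π × 1.463×10³ = 9.195×10³ s.
Converting: 9.195×10³ s ÷ 60.00 = 153.3 min.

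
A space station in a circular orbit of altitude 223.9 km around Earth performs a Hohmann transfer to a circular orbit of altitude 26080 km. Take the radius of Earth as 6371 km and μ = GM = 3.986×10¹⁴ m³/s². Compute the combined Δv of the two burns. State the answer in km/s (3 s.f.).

r₁ = 6371 + 223.9 = 6594.9 km = 6.5949×10⁶ m.
r₂ = 6371 + 26080 = 32451 km = 3.2451×10⁷ m.
Transfer ellipse a_t = (r₁ + r₂)/2 = 1.952×10⁷ m.
At r₁: circular v_c1 = √(μ/r₁) = 7774 m/s; transfer-perigee v_p = √[μ(2/r₁ − 1/a_t)] = 10020 m/s.
Δv₁ = v_p − v_c1 = 2249 m/s.
At r₂: circular v_c2 = √(μ/r₂) = 3505 m/s; transfer-apogee v_a = √[μ(2/r₂ − 1/a_t)] = 2037 m/s.
Δv₂ = v_c2 − v_a = 1468 m/s.
Total Δv = Δv₁ + Δv₂ = 3717 m/s = 3.717 km/s.

Δv_total ≈ 3.72 km/s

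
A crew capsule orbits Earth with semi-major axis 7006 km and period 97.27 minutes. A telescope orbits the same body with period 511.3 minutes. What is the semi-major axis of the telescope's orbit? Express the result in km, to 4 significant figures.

Kepler's third law: a³ ∝ T², so a₂ = a₁ (T₂/T₁)^(2/3).
T₂/T₁ = 5.257, (T₂/T₁)^(2/3) = 3.023.
a₂ = 7006 × 3.023 = 21180 km.

a₂ ≈ 21180 km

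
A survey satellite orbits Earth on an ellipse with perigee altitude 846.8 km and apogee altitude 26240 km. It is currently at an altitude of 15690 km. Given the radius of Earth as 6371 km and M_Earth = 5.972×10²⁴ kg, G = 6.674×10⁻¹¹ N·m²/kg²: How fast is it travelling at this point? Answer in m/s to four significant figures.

v ≈ 4015 m/s

μ = GM = 6.674×10⁻¹¹ × 5.972×10²⁴ = 3.986×10¹⁴ m³/s².
r_p = 6371 + 846.8 = 7217.8 km = 7.2178×10⁶ m.
r_a = 6371 + 26240 = 32611 km = 3.2611×10⁷ m.
r = 6371 + 15690 = 22061 km = 2.206×10⁷ m.
Semi-major axis a = (r_p + r_a)/2 = 19914 km = 1.991×10⁷ m.
Vis-viva: v² = μ(2/r − 1/a) = 3.986×10¹⁴ × (9.066×10⁻⁸ − 5.021×10⁻⁸) = 1.612×10⁷ m²/s².
v = 4015 m/s.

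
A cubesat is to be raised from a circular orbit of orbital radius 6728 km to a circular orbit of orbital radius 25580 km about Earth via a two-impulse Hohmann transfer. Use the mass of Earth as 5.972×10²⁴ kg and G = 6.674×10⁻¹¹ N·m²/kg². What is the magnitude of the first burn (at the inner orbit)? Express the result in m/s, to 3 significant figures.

Δv ≈ 1990 m/s

μ = GM = 6.674×10⁻¹¹ × 5.972×10²⁴ = 3.986×10¹⁴ m³/s².
r₁ = 6728 km = 6.728×10⁶ m.
r₂ = 25580 km = 2.558×10⁷ m.
Transfer ellipse a_t = (r₁ + r₂)/2 = 1.615×10⁷ m.
At r₁: circular v_c1 = √(μ/r₁) = 7697 m/s; transfer-perigee v_p = √[μ(2/r₁ − 1/a_t)] = 9685 m/s.
Δv₁ = v_p − v_c1 = 1989 m/s.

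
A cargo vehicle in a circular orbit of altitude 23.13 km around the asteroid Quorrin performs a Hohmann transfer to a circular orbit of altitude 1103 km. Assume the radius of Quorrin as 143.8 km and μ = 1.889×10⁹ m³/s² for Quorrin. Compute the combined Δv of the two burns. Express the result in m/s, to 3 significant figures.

Δv_total ≈ 54.9 m/s

r₁ = 143.8 + 23.13 = 166.93 km = 1.6693×10⁵ m.
r₂ = 143.8 + 1103 = 1246.8 km = 1.2468×10⁶ m.
Transfer ellipse a_t = (r₁ + r₂)/2 = 7.069×10⁵ m.
At r₁: circular v_c1 = √(μ/r₁) = 106.4 m/s; transfer-periapsis v_p = √[μ(2/r₁ − 1/a_t)] = 141.3 m/s.
Δv₁ = v_p − v_c1 = 34.90 m/s.
At r₂: circular v_c2 = √(μ/r₂) = 38.92 m/s; transfer-apoapsis v_a = √[μ(2/r₂ − 1/a_t)] = 18.92 m/s.
Δv₂ = v_c2 − v_a = 20.01 m/s.
Total Δv = Δv₁ + Δv₂ = 54.91 m/s.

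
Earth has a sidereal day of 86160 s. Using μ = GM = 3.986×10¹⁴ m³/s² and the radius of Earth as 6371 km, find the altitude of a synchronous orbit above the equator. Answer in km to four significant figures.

A synchronous orbit has period T, so by Kepler's third law a = (μT²/4π²)^(1/3).
μT²/4π² = 3.986×10¹⁴ × (8.616×10⁴)² / 39.48 = 7.495×10²² m³.
a = 4.216×10⁷ m = 42163 km.
Altitude h = a − R = 42163 − 6371 = 35792 km.

h_sync ≈ 35790 km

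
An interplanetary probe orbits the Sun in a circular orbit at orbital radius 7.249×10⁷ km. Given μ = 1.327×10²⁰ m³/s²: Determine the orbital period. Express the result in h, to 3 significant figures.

r = 7.249×10⁷ km = 7.249×10¹⁰ m.
Kepler's third law: T = 2π√(r³/μ) = 2π√((7.249×10¹⁰)³ / 1.327×10²⁰).
r³/μ = 2.871×10¹² s², so T = 2π × 1.694×10⁶ = 1.065×10⁷ s.
Converting: 1.065×10⁷ s ÷ 3600 = 2957 h.

T ≈ 2960 h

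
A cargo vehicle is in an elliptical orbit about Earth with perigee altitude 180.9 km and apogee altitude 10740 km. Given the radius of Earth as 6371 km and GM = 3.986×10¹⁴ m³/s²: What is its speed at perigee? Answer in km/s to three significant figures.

v ≈ 9.38 km/s

r_p = 6371 + 180.9 = 6551.9 km = 6.5519×10⁶ m.
r_a = 6371 + 10740 = 17111 km = 1.7111×10⁷ m.
Semi-major axis a = (r_p + r_a)/2 = 11831 km = 1.183×10⁷ m.
Vis-viva: v² = μ(2/r − 1/a) = 3.986×10¹⁴ × (3.053×10⁻⁷ − 8.452×10⁻⁸) = 8.798×10⁷ m²/s².
v = 9380 m/s = 9.380 km/s.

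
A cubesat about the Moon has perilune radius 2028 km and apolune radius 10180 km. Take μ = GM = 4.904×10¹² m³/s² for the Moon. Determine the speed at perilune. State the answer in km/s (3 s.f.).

Semi-major axis a = (r_p + r_a)/2 = 6104.0 km = 6.104×10⁶ m.
Vis-viva: v² = μ(2/r − 1/a) = 4.904×10¹² × (9.862×10⁻⁷ − 1.638×10⁻⁷) = 4.033×10⁶ m²/s².
v = 2008 m/s = 2.008 km/s.

v ≈ 2.01 km/s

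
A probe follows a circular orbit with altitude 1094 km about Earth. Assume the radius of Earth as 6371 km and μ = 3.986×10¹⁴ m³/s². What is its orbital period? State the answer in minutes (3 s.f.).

r = 6371 + 1094 = 7465.0 km = 7.4650×10⁶ m.
Kepler's third law: T = 2π√(r³/μ) = 2π√((7.465×10⁶)³ / 3.986×10¹⁴).
r³/μ = 1.044×10⁶ s², so T = 2π × 1.022×10³ = 6.419×10³ s.
Converting: 6.419×10³ s ÷ 60.00 = 107.0 minutes.

T ≈ 107 minutes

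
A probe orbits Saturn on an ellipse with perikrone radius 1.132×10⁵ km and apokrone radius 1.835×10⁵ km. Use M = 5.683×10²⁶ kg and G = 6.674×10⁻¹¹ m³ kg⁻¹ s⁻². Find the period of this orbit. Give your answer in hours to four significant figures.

T ≈ 16.19 hours

μ = GM = 6.674×10⁻¹¹ × 5.683×10²⁶ = 3.793×10¹⁶ m³/s².
Semi-major axis a = (r_p + r_a)/2 = (1.1320×10⁵ + 1.8350×10⁵)/2 = 1.4835×10⁵ km = 1.484×10⁸ m.
By Kepler's third law T = 2π√(a³/μ) = 2π × 9.278×10³ = 5.829×10⁴ s.
= 16.19 hours.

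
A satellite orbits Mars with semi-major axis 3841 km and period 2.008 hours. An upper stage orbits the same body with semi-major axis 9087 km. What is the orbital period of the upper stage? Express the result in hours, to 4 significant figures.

T₂ ≈ 7.307 hours

Kepler's third law: T² ∝ a³, so T₂ = T₁ (a₂/a₁)^(3/2).
a₂/a₁ = 2.366, (a₂/a₁)^(3/2) = 3.639.
T₂ = 2.008 × 3.639 = 7.307 hours.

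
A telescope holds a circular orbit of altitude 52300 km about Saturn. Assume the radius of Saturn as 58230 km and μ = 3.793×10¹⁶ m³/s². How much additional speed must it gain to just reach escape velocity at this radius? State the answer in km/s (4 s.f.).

r = 58230 + 52300 = 110530 km = 1.1053×10⁸ m.
Circular speed v_c = √(μ/r) = 18520 m/s.
Escape speed v_esc = √(2μ/r) = √2 × v_c = 26200 m/s.
Δv = v_esc − v_c = 7673 m/s = 7.673 km/s.

Δv ≈ 7.673 km/s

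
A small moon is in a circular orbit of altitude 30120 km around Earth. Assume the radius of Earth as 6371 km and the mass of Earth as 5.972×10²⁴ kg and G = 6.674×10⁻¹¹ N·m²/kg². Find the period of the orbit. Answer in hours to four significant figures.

μ = GM = 6.674×10⁻¹¹ × 5.972×10²⁴ = 3.986×10¹⁴ m³/s².
r = 6371 + 30120 = 36491 km = 3.6491×10⁷ m.
Kepler's third law: T = 2π√(r³/μ) = 2π√((3.649×10⁷)³ / 3.986×10¹⁴).
r³/μ = 1.219×10⁸ s², so T = 2π × 1.104×10⁴ = 6.938×10⁴ s.
Converting: 6.938×10⁴ s ÷ 3600 = 19.27 hours.

T ≈ 19.27 hours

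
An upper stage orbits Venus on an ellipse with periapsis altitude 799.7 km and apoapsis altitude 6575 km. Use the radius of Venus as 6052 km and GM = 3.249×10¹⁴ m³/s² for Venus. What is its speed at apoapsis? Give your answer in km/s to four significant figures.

r_p = 6052 + 799.7 = 6851.7 km = 6.8517×10⁶ m.
r_a = 6052 + 6575 = 12627 km = 1.2627×10⁷ m.
Semi-major axis a = (r_p + r_a)/2 = 9739.4 km = 9.739×10⁶ m.
Vis-viva: v² = μ(2/r − 1/a) = 3.249×10¹⁴ × (1.584×10⁻⁷ − 1.027×10⁻⁷) = 1.810×10⁷ m²/s².
v = 4255 m/s = 4.255 km/s.

v ≈ 4.255 km/s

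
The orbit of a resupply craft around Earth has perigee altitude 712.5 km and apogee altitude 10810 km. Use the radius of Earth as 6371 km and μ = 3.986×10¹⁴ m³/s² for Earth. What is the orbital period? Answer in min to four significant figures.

r_p = 6371 + 712.5 = 7083.5 km = 7.0835×10⁶ m.
r_a = 6371 + 10810 = 17181 km = 1.7181×10⁷ m.
Semi-major axis a = (r_p + r_a)/2 = (7083.5 + 17181)/2 = 12132 km = 1.213×10⁷ m.
By Kepler's third law T = 2π√(a³/μ) = 2π × 2.117×10³ = 1.330×10⁴ s.
= 221.7 min.

T ≈ 221.7 min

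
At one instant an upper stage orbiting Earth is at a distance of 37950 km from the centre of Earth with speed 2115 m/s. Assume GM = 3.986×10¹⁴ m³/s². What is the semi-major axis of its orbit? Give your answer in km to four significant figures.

a ≈ 24110 km

r = 3.795×10⁷ m.
Specific orbital energy ε = v²/2 − μ/r = (2115)²/2 − 3.986×10¹⁴/3.795×10⁷ = -8.267×10⁶ J/kg.
Since ε = −μ/(2a), a = −μ/(2ε) = 2.411×10⁷ m = 24109 km.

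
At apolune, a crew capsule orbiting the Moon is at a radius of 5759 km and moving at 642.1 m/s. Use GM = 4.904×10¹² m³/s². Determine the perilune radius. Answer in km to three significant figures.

r_a = 5.759×10⁶ m.
Specific energy ε = v²/2 − μ/r = -6.454×10⁵ J/kg, so a = −μ/(2ε) = 3.799×10⁶ m.
The apsides satisfy r_p + r_a = 2a, so the perilune radius is 2a − r_a = 1.840×10⁶ m = 1839.5 km.

perilune radius ≈ 1840 km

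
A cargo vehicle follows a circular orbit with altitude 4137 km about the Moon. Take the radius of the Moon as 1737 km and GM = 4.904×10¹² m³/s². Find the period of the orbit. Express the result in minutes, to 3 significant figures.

T ≈ 673 minutes

r = 1737 + 4137 = 5874.0 km = 5.8740×10⁶ m.
Kepler's third law: T = 2π√(r³/μ) = 2π√((5.874×10⁶)³ / 4.904×10¹²).
r³/μ = 4.133×10⁷ s², so T = 2π × 6.429×10³ = 4.039×10⁴ s.
Converting: 4.039×10⁴ s ÷ 60.00 = 673.2 minutes.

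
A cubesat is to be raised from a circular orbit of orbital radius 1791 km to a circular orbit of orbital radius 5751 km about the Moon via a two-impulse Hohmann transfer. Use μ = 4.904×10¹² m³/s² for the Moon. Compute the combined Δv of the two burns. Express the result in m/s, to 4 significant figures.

Δv_total ≈ 675.8 m/s

r₁ = 1791 km = 1.791×10⁶ m.
r₂ = 5751 km = 5.751×10⁶ m.
Transfer ellipse a_t = (r₁ + r₂)/2 = 3.771×10⁶ m.
At r₁: circular v_c1 = √(μ/r₁) = 1655 m/s; transfer-perilune v_p = √[μ(2/r₁ − 1/a_t)] = 2043 m/s.
Δv₁ = v_p − v_c1 = 388.8 m/s.
At r₂: circular v_c2 = √(μ/r₂) = 923.4 m/s; transfer-apolune v_a = √[μ(2/r₂ − 1/a_t)] = 636.4 m/s.
Δv₂ = v_c2 − v_a = 287.0 m/s.
Total Δv = Δv₁ + Δv₂ = 675.8 m/s.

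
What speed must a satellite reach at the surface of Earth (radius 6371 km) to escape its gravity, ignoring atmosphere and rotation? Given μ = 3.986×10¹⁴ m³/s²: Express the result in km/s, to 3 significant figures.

r = R = 6.371×10⁶ m.
Escape speed v_esc = √(2μ/r) = √(2 × 3.986×10¹⁴ / 6.371×10⁶) = √(1.251×10⁸) = 11190 m/s.
= 11.19 km/s.

v_esc ≈ 11.2 km/s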